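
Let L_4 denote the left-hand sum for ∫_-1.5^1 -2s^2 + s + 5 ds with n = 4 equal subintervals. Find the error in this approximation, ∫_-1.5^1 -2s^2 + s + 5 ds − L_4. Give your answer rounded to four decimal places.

Exact integral: ∫_-1.5^1 f(s) ds ≈ 8.958333.
L_4 = 7.0703125.
Error ≈ 8.958333 − 7.0703125 ≈ 1.8880.

1.8880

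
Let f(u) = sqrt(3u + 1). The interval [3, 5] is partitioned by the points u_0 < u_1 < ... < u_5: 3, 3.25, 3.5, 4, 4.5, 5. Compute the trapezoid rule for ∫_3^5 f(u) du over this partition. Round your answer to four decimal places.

Subinterval widths: 0.25, 0.25, 0.5, 0.5, 0.5.
f(3) ≈ 3.1623, f(3.25) ≈ 3.2787, f(3.5) ≈ 3.3912, f(4) ≈ 3.6056, f(4.5) ≈ 3.8079, f(5) ≈ 4.0000.
On each subinterval the trapezoid contributes (Δu_i/2)·[f(u_{i-1}) + f(u_i)].
Sum ≈ 7.1934.

7.1934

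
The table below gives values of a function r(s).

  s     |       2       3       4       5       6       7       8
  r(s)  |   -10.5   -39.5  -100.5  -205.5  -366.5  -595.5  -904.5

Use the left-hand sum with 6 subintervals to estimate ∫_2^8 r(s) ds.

Δs = 1.
Sum = 1·[(-10.5) + (-39.5) + (-100.5) + (-205.5) + (-366.5) + (-595.5)] = -1318.

-1318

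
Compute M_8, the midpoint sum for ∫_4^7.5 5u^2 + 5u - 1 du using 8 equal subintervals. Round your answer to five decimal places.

Δu = (7.5 − 4)/8 = 0.4375.
Midpoints: 4.21875, 4.65625, 5.09375, 5.53125, 5.96875, 6.40625, 6.84375, 7.28125.
f(4.21875) = 111701/1024, f(4.65625) = 133821/1024, f(5.09375) = 157901/1024, f(5.53125) = 183941/1024, f(5.96875) = 211941/1024, f(6.40625) = 241901/1024, f(6.84375) = 273821/1024, f(7.28125) = 307701/1024.
Sum = Δu · [f(4.21875) + f(4.65625) + f(5.09375) + ...].
Sum ≈ 693.30420.

693.30420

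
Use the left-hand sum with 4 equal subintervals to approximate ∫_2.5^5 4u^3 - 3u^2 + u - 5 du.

Δu = (5 − 2.5)/4 = 0.625.
Left endpoints: 2.5, 3.125, 3.75, 4.375.
f(2.5) = 41.25, f(3.125) = 90.8984375, f(3.75) = 167.5, f(4.375) = 276.9140625.
Sum = Δu · [f(2.5) + f(3.125) + f(3.75) + f(4.375)].
Sum = 360.3515625.

360.3515625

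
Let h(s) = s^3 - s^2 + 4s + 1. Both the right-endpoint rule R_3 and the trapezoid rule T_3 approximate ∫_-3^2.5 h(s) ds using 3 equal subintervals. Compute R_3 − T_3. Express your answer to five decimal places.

61.76042

R_3 ≈ 31.6759259.
T_3 ≈ -30.0844907.
R_3 − T_3 ≈ 61.76042.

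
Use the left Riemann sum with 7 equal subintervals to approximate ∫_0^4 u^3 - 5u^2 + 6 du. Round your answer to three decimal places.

Δu = (4 − 0)/7 = 4/7.
Left endpoints: 0, 4/7, 8/7, 12/7, 16/7, 20/7, 24/7.
f(0) = 6, f(4/7) = 1562/343, f(8/7) = 330/343, f(12/7) = -1254/343, f(16/7) = -2806/343, f(20/7) = -3942/343, f(24/7) = -4278/343.
Sum = Δu · [f(0) + f(4/7) + f(8/7) + ...].
Sum ≈ -13.878.

-13.878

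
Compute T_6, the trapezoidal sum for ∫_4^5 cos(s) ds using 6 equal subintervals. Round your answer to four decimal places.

-0.2017

Δs = (5 − 4)/6 = 1/6.
f(4) ≈ -0.6536, f(25/6) ≈ -0.5190, f(13/3) ≈ -0.3700, f(4.5) ≈ -0.2108, f(14/3) ≈ -0.0457, f(29/6) ≈ 0.1206, f(5) ≈ 0.2837.
T_6 = (Δs/2)·[f(s_0) + 2f(s_1) + ... + 2f(s_{5}) + f(s_6)].
Sum ≈ -0.2017.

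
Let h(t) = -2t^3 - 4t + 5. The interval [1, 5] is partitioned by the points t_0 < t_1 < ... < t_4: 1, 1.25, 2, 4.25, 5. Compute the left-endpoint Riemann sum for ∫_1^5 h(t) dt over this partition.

Subinterval widths: 0.25, 0.75, 2.25, 0.75.
Left endpoints: 1, 1.25, 2, 4.25.
h(1) = -1, h(1.25) = -3.90625, h(2) = -19, h(4.25) = -165.53125.
Sum = Σ Δt_i · h(t_i).
Sum = -170.078125.

-170.078125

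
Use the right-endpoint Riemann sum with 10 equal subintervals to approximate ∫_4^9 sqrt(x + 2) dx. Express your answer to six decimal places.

Δx = (9 − 4)/10 = 0.5.
Right endpoints: 4.5, 5, 5.5, 6, 6.5, 7, 7.5, 8, 8.5, 9.
f(4.5) ≈ 2.549510, f(5) ≈ 2.645751, f(5.5) ≈ 2.738613, f(6) ≈ 2.828427, f(6.5) ≈ 2.915476, f(7) ≈ 3.000000, f(7.5) ≈ 3.082207, f(8) ≈ 3.162278, f(8.5) ≈ 3.240370, f(9) ≈ 3.316625.
Sum = Δx · [f(4.5) + f(5) + f(5.5) + ...].
Sum ≈ 14.739628.

14.739628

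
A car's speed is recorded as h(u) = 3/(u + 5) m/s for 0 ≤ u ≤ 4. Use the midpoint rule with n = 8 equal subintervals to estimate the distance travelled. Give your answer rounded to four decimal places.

1.7625

Δu = (4 − 0)/8 = 0.5.
Midpoints: 0.25, 0.75, 1.25, 1.75, 2.25, 2.75, 3.25, 3.75.
h(0.25) = 4/7, h(0.75) = 12/23, h(1.25) = 0.48, h(1.75) = 4/9, h(2.25) = 12/29, h(2.75) = 12/31, h(3.25) = 4/11, h(3.75) = 12/35.
Sum = Δu · [h(0.25) + h(0.75) + h(1.25) + ...].
Sum ≈ 1.7625.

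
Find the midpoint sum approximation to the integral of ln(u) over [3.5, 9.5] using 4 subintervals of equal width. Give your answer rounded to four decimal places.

11.0193

Δu = (9.5 − 3.5)/4 = 1.5.
Midpoints: 4.25, 5.75, 7.25, 8.75.
f(4.25) ≈ 1.4469, f(5.75) ≈ 1.7492, f(7.25) ≈ 1.9810, f(8.75) ≈ 2.1691.
Sum = Δu · [f(4.25) + f(5.75) + f(7.25) + f(8.75)].
Sum ≈ 11.0193.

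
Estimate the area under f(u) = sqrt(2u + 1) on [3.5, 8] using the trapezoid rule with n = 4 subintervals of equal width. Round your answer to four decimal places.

15.8101

Δu = (8 − 3.5)/4 = 1.125.
f(3.5) ≈ 2.8284, f(4.625) ≈ 3.2016, f(5.75) ≈ 3.5355, f(6.875) ≈ 3.8406, f(8) ≈ 4.1231.
T_4 = (Δu/2)·[f(u_0) + 2f(u_1) + 2f(u_2) + 2f(u_3) + f(u_4)].
Sum ≈ 15.8101.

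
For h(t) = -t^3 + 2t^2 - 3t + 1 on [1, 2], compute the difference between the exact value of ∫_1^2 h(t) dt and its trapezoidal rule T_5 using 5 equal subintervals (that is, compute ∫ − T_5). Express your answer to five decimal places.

0.01667

Exact integral: ∫_1^2 h(t) dt ≈ -2.5833333.
T_5 = -2.6.
Error ≈ -2.5833333 − (-2.6) ≈ 0.01667.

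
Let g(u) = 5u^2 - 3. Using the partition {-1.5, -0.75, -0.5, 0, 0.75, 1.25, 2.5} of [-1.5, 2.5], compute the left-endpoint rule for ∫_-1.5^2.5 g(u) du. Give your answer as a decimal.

Subinterval widths: 0.75, 0.25, 0.5, 0.75, 0.5, 1.25.
Left endpoints: -1.5, -0.75, -0.5, 0, 0.75, 1.25.
g(-1.5) = 8.25, g(-0.75) = -0.1875, g(-0.5) = -1.75, g(0) = -3, g(0.75) = -0.1875, g(1.25) = 4.8125.
Sum = Σ Δu_i · g(u_i).
Sum = 8.9375.

8.9375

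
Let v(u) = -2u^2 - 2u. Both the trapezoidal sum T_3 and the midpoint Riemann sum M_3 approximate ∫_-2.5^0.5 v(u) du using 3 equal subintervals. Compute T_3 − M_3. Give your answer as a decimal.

-1.5

T_3 = -5.5.
M_3 = -4.
T_3 − M_3 = -1.5.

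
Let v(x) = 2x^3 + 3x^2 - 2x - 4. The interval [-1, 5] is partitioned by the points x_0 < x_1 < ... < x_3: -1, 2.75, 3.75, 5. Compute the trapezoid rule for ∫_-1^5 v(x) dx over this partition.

475.78125

Subinterval widths: 3.75, 1, 1.25.
v(-1) = -1, v(2.75) = 54.78125, v(3.75) = 136.15625, v(5) = 311.
On each subinterval the trapezoid contributes (Δx_i/2)·[v(x_{i-1}) + v(x_i)].
Sum = 475.78125.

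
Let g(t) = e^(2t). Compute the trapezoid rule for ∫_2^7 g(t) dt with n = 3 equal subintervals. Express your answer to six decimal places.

1076269.355420

Δt = (7 − 2)/3 = 5/3.
g(2) ≈ 54.598150, g(11/3) ≈ 1530.474862, g(16/3) ≈ 42901.697233, g(7) ≈ 1202604.284165.
T_3 = (Δt/2)·[g(t_0) + 2g(t_1) + 2g(t_2) + g(t_3)].
Sum ≈ 1076269.355420.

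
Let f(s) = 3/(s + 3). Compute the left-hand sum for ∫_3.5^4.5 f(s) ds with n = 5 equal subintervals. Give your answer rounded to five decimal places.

0.43552

Δs = (4.5 − 3.5)/5 = 0.2.
Left endpoints: 3.5, 3.7, 3.9, 4.1, 4.3.
f(3.5) = 6/13, f(3.7) = 30/67, f(3.9) = 10/23, f(4.1) = 30/71, f(4.3) = 30/73.
Sum = Δs · [f(3.5) + f(3.7) + f(3.9) + f(4.1) + f(4.3)].
Sum ≈ 0.43552.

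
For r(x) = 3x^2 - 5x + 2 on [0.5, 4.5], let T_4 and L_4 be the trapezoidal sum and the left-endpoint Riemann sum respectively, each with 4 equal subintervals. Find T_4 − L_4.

20

T_4 = 51.
L_4 = 31.
T_4 − L_4 = 20.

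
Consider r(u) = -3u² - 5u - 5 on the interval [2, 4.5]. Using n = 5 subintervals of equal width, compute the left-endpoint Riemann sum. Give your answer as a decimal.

-121.25

Δu = (4.5 − 2)/5 = 0.5.
Left endpoints: 2, 2.5, 3, 3.5, 4.
r(2) = -27, r(2.5) = -36.25, r(3) = -47, r(3.5) = -59.25, r(4) = -73.
Sum = Δu · [r(2) + r(2.5) + r(3) + r(3.5) + r(4)].
Sum = -121.25.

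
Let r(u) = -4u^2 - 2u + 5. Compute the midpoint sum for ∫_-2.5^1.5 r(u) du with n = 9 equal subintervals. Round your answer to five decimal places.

Δu = (1.5 − (-2.5))/9 = 4/9.
Midpoints: -41/18, -11/6, -25/18, -17/18, -0.5, -1/18, 7/18, 5/6, 23/18.
r(-41/18) = -907/81, r(-11/6) = -43/9, r(-25/18) = 5/81, r(-17/18) = 269/81, r(-0.5) = 5, r(-1/18) = 413/81, r(7/18) = 293/81, r(5/6) = 5/9, r(23/18) = -331/81.
Sum = Δu · [r(-41/18) + r(-11/6) + r(-25/18) + ...].
Sum ≈ -1.06996.

-1.06996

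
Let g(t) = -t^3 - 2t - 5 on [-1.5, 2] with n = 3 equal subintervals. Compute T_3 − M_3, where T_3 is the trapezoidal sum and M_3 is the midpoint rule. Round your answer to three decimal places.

-0.893

T_3 ≈ -22.57986.
M_3 ≈ -21.68663.
T_3 − M_3 ≈ -0.893.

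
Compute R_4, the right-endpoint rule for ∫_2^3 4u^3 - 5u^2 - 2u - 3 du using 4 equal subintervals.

31.71875

Δu = (3 − 2)/4 = 0.25.
Right endpoints: 2.25, 2.5, 2.75, 3.
f(2.25) = 12.75, f(2.5) = 23.25, f(2.75) = 36.875, f(3) = 54.
Sum = Δu · [f(2.25) + f(2.5) + f(2.75) + f(3)].
Sum = 31.71875.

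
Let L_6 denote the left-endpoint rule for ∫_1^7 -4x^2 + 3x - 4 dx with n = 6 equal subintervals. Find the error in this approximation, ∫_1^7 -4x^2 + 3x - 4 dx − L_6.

Exact integral: ∫_1^7 f(x) dx = -408.
L_6 = -325.
Error = -408 − (-325) = -83.

-83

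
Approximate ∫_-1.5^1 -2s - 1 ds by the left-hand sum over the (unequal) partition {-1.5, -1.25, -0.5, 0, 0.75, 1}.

0.25

Subinterval widths: 0.25, 0.75, 0.5, 0.75, 0.25.
Left endpoints: -1.5, -1.25, -0.5, 0, 0.75.
f(-1.5) = 2, f(-1.25) = 1.5, f(-0.5) = 0, f(0) = -1, f(0.75) = -2.5.
Sum = Σ Δs_i · f(s_i).
Sum = 0.25.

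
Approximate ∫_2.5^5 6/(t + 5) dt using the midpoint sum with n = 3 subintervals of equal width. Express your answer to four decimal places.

Δt = (5 − 2.5)/3 = 5/6.
Midpoints: 35/12, 3.75, 55/12.
f(35/12) = 72/95, f(3.75) = 24/35, f(55/12) = 72/115.
Sum = Δt · [f(35/12) + f(3.75) + f(55/12)].
Sum ≈ 1.7247.

1.7247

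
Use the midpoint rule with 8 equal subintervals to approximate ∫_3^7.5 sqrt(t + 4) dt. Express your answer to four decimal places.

13.6526

Δt = (7.5 − 3)/8 = 0.5625.
Midpoints: 3.28125, 3.84375, 4.40625, 4.96875, 5.53125, 6.09375, 6.65625, 7.21875.
f(3.28125) ≈ 2.6984, f(3.84375) ≈ 2.8007, f(4.40625) ≈ 2.8994, f(4.96875) ≈ 2.9948, f(5.53125) ≈ 3.0873, f(6.09375) ≈ 3.1771, f(6.65625) ≈ 3.2644, f(7.21875) ≈ 3.3494.
Sum = Δt · [f(3.28125) + f(3.84375) + f(4.40625) + ...].
Sum ≈ 13.6526.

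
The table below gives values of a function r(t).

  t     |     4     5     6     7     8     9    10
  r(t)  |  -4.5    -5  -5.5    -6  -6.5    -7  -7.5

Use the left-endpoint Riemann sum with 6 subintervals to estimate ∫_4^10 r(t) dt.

-34.5

Δt = 1.
Sum = 1·[(-4.5) + (-5) + (-5.5) + (-6) + (-6.5) + (-7)] = -34.5.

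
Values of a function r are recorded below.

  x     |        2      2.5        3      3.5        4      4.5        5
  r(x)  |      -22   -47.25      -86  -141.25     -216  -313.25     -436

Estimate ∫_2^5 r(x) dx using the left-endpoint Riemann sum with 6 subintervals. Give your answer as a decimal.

Δx = 0.5.
Sum = 0.5·[(-22) + (-47.25) + (-86) + (-141.25) + (-216) + (-313.25)] = -412.875.

-412.875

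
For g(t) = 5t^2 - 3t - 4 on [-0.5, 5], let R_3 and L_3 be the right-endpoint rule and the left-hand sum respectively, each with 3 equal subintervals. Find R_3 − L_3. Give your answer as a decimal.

R_3 ≈ 263.134259.
L_3 ≈ 66.509259.
R_3 − L_3 = 196.625.

196.625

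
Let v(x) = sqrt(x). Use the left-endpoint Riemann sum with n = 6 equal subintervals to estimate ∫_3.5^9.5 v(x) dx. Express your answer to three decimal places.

Δx = (9.5 − 3.5)/6 = 1.
Left endpoints: 3.5, 4.5, 5.5, 6.5, 7.5, 8.5.
v(3.5) ≈ 1.871, v(4.5) ≈ 2.121, v(5.5) ≈ 2.345, v(6.5) ≈ 2.550, v(7.5) ≈ 2.739, v(8.5) ≈ 2.915.
Sum = Δx · [v(3.5) + v(4.5) + v(5.5) + ...].
Sum ≈ 14.541.

14.541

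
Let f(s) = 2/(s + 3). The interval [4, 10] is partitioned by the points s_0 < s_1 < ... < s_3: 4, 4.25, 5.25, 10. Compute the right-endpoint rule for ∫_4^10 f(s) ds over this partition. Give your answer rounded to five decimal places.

Subinterval widths: 0.25, 1, 4.75.
Right endpoints: 4.25, 5.25, 10.
f(4.25) = 8/29, f(5.25) = 8/33, f(10) = 2/13.
Sum = Σ Δs_i · f(s_i).
Sum ≈ 1.04216.

1.04216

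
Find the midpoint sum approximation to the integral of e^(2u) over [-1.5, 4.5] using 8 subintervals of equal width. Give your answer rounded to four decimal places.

3695.2158

Δu = (4.5 − (-1.5))/8 = 0.75.
Midpoints: -1.125, -0.375, 0.375, 1.125, 1.875, 2.625, 3.375, 4.125.
f(-1.125) ≈ 0.1054, f(-0.375) ≈ 0.4724, f(0.375) ≈ 2.1170, f(1.125) ≈ 9.4877, f(1.875) ≈ 42.5211, f(2.625) ≈ 190.5663, f(3.375) ≈ 854.0588, f(4.125) ≈ 3827.6258.
Sum = Δu · [f(-1.125) + f(-0.375) + f(0.375) + ...].
Sum ≈ 3695.2158.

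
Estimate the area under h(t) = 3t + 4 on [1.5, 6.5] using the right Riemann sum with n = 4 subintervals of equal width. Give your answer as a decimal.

89.375

Δt = (6.5 − 1.5)/4 = 1.25.
Right endpoints: 2.75, 4, 5.25, 6.5.
h(2.75) = 12.25, h(4) = 16, h(5.25) = 19.75, h(6.5) = 23.5.
Sum = Δt · [h(2.75) + h(4) + h(5.25) + h(6.5)].
Sum = 89.375.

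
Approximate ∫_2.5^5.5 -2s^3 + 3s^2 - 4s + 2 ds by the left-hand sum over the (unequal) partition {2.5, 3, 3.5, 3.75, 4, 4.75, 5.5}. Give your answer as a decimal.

Subinterval widths: 0.5, 0.5, 0.25, 0.25, 0.75, 0.75.
Left endpoints: 2.5, 3, 3.5, 3.75, 4, 4.75.
f(2.5) = -20.5, f(3) = -37, f(3.5) = -61, f(3.75) = -76.28125, f(4) = -94, f(4.75) = -163.65625.
Sum = Σ Δs_i · f(s_i).
Sum = -256.3125.

-256.3125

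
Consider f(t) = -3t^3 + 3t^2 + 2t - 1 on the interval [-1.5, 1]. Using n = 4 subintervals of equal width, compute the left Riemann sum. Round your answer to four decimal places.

8.2373

Δt = (1 − (-1.5))/4 = 0.625.
Left endpoints: -1.5, -0.875, -0.25, 0.375.
f(-1.5) = 12.875, f(-0.875) = 797/512, f(-0.25) = -1.265625, f(0.375) = 7/512.
Sum = Δt · [f(-1.5) + f(-0.875) + f(-0.25) + f(0.375)].
Sum ≈ 8.2373.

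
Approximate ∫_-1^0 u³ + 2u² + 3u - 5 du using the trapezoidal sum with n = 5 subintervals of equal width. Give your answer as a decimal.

-6.08

Δu = (0 − (-1))/5 = 0.2.
f(-1) = -7, f(-0.8) = -6.632, f(-0.6) = -6.296, f(-0.4) = -5.944, f(-0.2) = -5.528, f(0) = -5.
T_5 = (Δu/2)·[f(u_0) + 2f(u_1) + ... + 2f(u_{4}) + f(u_5)].
Sum = -6.08.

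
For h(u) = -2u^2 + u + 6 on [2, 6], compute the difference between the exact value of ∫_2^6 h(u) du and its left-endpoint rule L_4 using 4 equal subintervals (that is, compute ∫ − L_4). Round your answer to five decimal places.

Exact integral: ∫_2^6 h(u) du ≈ -98.6666667.
L_4 = -70.
Error ≈ -98.6666667 − (-70) ≈ -28.66667.

-28.66667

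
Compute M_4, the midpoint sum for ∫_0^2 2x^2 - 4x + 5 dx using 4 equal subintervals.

Δx = (2 − 0)/4 = 0.5.
Midpoints: 0.25, 0.75, 1.25, 1.75.
f(0.25) = 4.125, f(0.75) = 3.125, f(1.25) = 3.125, f(1.75) = 4.125.
Sum = Δx · [f(0.25) + f(0.75) + f(1.25) + f(1.75)].
Sum = 7.25.

7.25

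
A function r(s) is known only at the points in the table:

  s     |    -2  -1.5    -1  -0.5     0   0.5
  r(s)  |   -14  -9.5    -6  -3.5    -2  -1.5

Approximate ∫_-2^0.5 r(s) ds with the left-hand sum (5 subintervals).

-17.5

Δs = 0.5.
Sum = 0.5·[(-14) + (-9.5) + (-6) + (-3.5) + (-2)] = -17.5.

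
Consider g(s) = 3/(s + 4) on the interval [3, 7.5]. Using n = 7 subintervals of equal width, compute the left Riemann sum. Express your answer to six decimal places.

1.544541

Δs = (7.5 − 3)/7 = 9/14.
Left endpoints: 3, 51/14, 30/7, 69/14, 39/7, 87/14, 48/7.
g(3) = 3/7, g(51/14) = 42/107, g(30/7) = 21/58, g(69/14) = 0.336, g(39/7) = 21/67, g(87/14) = 42/143, g(48/7) = 21/76.
Sum = Δs · [g(3) + g(51/14) + g(30/7) + ...].
Sum ≈ 1.544541.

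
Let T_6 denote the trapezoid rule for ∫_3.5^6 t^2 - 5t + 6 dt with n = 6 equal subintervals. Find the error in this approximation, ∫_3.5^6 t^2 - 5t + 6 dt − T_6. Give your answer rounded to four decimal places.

-0.0723

Exact integral: ∫_3.5^6 f(t) dt ≈ 13.333333.
T_6 ≈ 13.405671.
Error ≈ 13.333333 − 13.405671 ≈ -0.0723.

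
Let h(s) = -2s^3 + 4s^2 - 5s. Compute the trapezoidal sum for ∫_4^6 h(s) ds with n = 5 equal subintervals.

Δs = (6 − 4)/5 = 0.4.
h(4) = -84, h(4.4) = -114.928, h(4.8) = -153.024, h(5.2) = -199.056, h(5.6) = -253.792, h(6) = -318.
T_5 = (Δs/2)·[h(s_0) + 2h(s_1) + ... + 2h(s_{4}) + h(s_5)].
Sum = -368.72.

-368.72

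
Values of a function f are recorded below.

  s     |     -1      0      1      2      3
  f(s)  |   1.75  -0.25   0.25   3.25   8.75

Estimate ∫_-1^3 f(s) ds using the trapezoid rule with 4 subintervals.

8.5

Δs = 1.
T_4 = (1/2)·[1.75 + 2·(-0.25) + 2·0.25 + 2·3.25 + 8.75] = 8.5.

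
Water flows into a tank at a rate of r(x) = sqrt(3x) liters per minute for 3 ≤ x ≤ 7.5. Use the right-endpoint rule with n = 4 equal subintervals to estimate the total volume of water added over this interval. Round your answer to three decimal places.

Δx = (7.5 − 3)/4 = 1.125.
Right endpoints: 4.125, 5.25, 6.375, 7.5.
r(4.125) ≈ 3.518, r(5.25) ≈ 3.969, r(6.375) ≈ 4.373, r(7.5) ≈ 4.743.
Sum = Δx · [r(4.125) + r(5.25) + r(6.375) + r(7.5)].
Sum ≈ 18.678.

18.678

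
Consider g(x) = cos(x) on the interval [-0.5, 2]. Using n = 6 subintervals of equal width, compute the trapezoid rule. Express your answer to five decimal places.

Δx = (2 − (-0.5))/6 = 5/12.
g(-0.5) ≈ 0.87758, g(-1/12) ≈ 0.99653, g(1/3) ≈ 0.94496, g(0.75) ≈ 0.73169, g(7/6) ≈ 0.39322, g(19/12) ≈ -0.01254, g(2) ≈ -0.41615.
T_6 = (Δx/2)·[g(x_0) + 2g(x_1) + ... + 2g(x_{5}) + g(x_6)].
Sum ≈ 1.36857.

1.36857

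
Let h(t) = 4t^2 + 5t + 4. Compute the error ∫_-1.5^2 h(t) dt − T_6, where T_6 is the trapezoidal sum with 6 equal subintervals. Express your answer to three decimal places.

Exact integral: ∫_-1.5^2 h(t) dt ≈ 33.54167.
T_6 ≈ 34.33565.
Error ≈ 33.54167 − 34.33565 ≈ -0.794.

-0.794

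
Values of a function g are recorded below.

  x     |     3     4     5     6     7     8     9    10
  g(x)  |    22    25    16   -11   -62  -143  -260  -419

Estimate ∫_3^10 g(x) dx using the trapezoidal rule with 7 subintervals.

Δx = 1.
T_7 = (1/2)·[22 + 2·25 + 2·16 + 2·(-11) + 2·(-62) + 2·(-143) + 2·(-260) + (-419)] = -633.5.

-633.5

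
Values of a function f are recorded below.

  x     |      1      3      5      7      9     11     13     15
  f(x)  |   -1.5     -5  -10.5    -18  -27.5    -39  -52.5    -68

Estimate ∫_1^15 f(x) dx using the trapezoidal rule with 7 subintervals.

Δx = 2.
T_7 = (2/2)·[(-1.5) + 2·(-5) + 2·(-10.5) + 2·(-18) + 2·(-27.5) + 2·(-39) + 2·(-52.5) + (-68)] = -374.5.

-374.5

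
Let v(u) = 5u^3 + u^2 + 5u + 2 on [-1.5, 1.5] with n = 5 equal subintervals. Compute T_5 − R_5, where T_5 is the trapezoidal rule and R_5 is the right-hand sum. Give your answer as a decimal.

-14.625

T_5 = 8.43.
R_5 = 23.055.
T_5 − R_5 = -14.625.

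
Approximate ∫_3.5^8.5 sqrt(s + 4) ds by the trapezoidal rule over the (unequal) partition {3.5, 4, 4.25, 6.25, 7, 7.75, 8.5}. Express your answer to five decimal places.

15.76294

Subinterval widths: 0.5, 0.25, 2, 0.75, 0.75, 0.75.
f(3.5) ≈ 2.73861, f(4) ≈ 2.82843, f(4.25) ≈ 2.87228, f(6.25) ≈ 3.20156, f(7) ≈ 3.31662, f(7.75) ≈ 3.42783, f(8.5) ≈ 3.53553.
On each subinterval the trapezoid contributes (Δs_i/2)·[f(s_{i-1}) + f(s_i)].
Sum ≈ 15.76294.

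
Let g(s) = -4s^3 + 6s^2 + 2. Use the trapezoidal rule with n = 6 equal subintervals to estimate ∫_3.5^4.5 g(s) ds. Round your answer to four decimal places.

Δs = (4.5 − 3.5)/6 = 1/6.
g(3.5) = -96, g(11/3) = -3092/27, g(23/6) = -3649/27, g(4) = -158, g(25/6) = -4946/27, g(13/3) = -5692/27, g(4.5) = -241.
T_6 = (Δs/2)·[g(s_0) + 2g(s_1) + ... + 2g(s_{5}) + g(s_6)].
Sum ≈ -161.6944.

-161.6944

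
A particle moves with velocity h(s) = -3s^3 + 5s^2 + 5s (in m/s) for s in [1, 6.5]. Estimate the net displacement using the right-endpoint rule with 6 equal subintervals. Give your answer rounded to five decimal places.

-1070.12399

Δs = (6.5 − 1)/6 = 11/12.
Right endpoints: 23/12, 17/6, 3.75, 14/3, 67/12, 6.5.
h(23/12) = 6.828125, h(17/6) = -1003/72, h(3.75) = -69.140625, h(14/3) = -518/3, h(67/12) = -194903/576, h(6.5) = -580.125.
Sum = Δs · [h(23/12) + h(17/6) + h(3.75) + ...].
Sum ≈ -1070.12399.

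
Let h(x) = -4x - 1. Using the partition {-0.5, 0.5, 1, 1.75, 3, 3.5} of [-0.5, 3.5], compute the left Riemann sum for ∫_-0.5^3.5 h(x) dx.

-20.75

Subinterval widths: 1, 0.5, 0.75, 1.25, 0.5.
Left endpoints: -0.5, 0.5, 1, 1.75, 3.
h(-0.5) = 1, h(0.5) = -3, h(1) = -5, h(1.75) = -8, h(3) = -13.
Sum = Σ Δx_i · h(x_i).
Sum = -20.75.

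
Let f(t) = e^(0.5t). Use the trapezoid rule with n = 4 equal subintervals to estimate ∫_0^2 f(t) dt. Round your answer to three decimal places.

Δt = (2 − 0)/4 = 0.5.
f(0) ≈ 1.000, f(0.5) ≈ 1.284, f(1) ≈ 1.649, f(1.5) ≈ 2.117, f(2) ≈ 2.718.
T_4 = (Δt/2)·[f(t_0) + 2f(t_1) + 2f(t_2) + 2f(t_3) + f(t_4)].
Sum ≈ 3.454.

3.454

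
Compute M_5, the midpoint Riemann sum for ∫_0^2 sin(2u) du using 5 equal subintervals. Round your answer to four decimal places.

Δu = (2 − 0)/5 = 0.4.
Midpoints: 0.2, 0.6, 1, 1.4, 1.8.
f(0.2) ≈ 0.3894, f(0.6) ≈ 0.9320, f(1) ≈ 0.9093, f(1.4) ≈ 0.3350, f(1.8) ≈ -0.4425.
Sum = Δu · [f(0.2) + f(0.6) + f(1) + f(1.4) + f(1.8)].
Sum ≈ 0.8493.

0.8493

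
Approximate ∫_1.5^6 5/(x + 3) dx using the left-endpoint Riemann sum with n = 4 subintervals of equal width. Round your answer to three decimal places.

Δx = (6 − 1.5)/4 = 1.125.
Left endpoints: 1.5, 2.625, 3.75, 4.875.
f(1.5) = 10/9, f(2.625) = 8/9, f(3.75) = 20/27, f(4.875) = 40/63.
Sum = Δx · [f(1.5) + f(2.625) + f(3.75) + f(4.875)].
Sum ≈ 3.798.

3.798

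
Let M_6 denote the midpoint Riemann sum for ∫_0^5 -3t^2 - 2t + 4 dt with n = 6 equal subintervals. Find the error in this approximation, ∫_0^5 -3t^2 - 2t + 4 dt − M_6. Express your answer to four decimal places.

-0.8681

Exact integral: ∫_0^5 f(t) dt = -130.
M_6 ≈ -129.131944.
Error ≈ -130 − (-129.131944) ≈ -0.8681.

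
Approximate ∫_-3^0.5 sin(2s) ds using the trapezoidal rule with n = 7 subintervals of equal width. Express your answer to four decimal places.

0.1921

Δs = (0.5 − (-3))/7 = 0.5.
f(-3) ≈ 0.2794, f(-2.5) ≈ 0.9589, f(-2) ≈ 0.7568, f(-1.5) ≈ -0.1411, f(-1) ≈ -0.9093, f(-0.5) ≈ -0.8415, f(0) ≈ 0.0000, f(0.5) ≈ 0.8415.
T_7 = (Δs/2)·[f(s_0) + 2f(s_1) + ... + 2f(s_{6}) + f(s_7)].
Sum ≈ 0.1921.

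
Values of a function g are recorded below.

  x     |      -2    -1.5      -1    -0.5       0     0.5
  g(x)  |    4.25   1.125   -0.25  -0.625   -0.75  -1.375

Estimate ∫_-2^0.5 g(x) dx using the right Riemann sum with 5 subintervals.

-0.9375

Δx = 0.5.
Sum = 0.5·[1.125 + (-0.25) + (-0.625) + (-0.75) + (-1.375)] = -0.9375.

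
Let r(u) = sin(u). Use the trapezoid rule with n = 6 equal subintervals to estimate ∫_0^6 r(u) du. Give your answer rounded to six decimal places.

0.036454

Δu = (6 − 0)/6 = 1.
r(0) ≈ 0.000000, r(1) ≈ 0.841471, r(2) ≈ 0.909297, r(3) ≈ 0.141120, r(4) ≈ -0.756802, r(5) ≈ -0.958924, r(6) ≈ -0.279415.
T_6 = (Δu/2)·[r(u_0) + 2r(u_1) + ... + 2r(u_{5}) + r(u_6)].
Sum ≈ 0.036454.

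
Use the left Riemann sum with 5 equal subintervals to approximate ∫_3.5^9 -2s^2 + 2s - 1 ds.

Δs = (9 − 3.5)/5 = 1.1.
Left endpoints: 3.5, 4.6, 5.7, 6.8, 7.9.
f(3.5) = -18.5, f(4.6) = -34.12, f(5.7) = -54.58, f(6.8) = -79.88, f(7.9) = -110.02.
Sum = Δs · [f(3.5) + f(4.6) + f(5.7) + f(6.8) + f(7.9)].
Sum = -326.81.

-326.81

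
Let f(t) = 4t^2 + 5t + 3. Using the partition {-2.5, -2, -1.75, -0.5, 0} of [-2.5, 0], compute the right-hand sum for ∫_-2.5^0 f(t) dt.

Subinterval widths: 0.5, 0.25, 1.25, 0.5.
Right endpoints: -2, -1.75, -0.5, 0.
f(-2) = 9, f(-1.75) = 6.5, f(-0.5) = 1.5, f(0) = 3.
Sum = Σ Δt_i · f(t_i).
Sum = 9.5.

9.5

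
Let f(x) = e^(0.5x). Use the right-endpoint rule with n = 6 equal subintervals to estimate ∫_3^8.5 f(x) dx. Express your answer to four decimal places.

163.6146

Δx = (8.5 − 3)/6 = 11/12.
Right endpoints: 47/12, 29/6, 5.75, 20/3, 91/12, 8.5.
f(47/12) ≈ 7.0875, f(29/6) ≈ 11.2084, f(5.75) ≈ 17.7254, f(20/3) ≈ 28.0316, f(91/12) ≈ 44.3302, f(8.5) ≈ 70.1054.
Sum = Δx · [f(47/12) + f(29/6) + f(5.75) + ...].
Sum ≈ 163.6146.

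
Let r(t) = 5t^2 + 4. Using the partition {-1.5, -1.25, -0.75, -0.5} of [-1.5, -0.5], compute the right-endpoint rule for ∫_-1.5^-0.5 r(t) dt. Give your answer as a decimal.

7.671875

Subinterval widths: 0.25, 0.5, 0.25.
Right endpoints: -1.25, -0.75, -0.5.
r(-1.25) = 11.8125, r(-0.75) = 6.8125, r(-0.5) = 5.25.
Sum = Σ Δt_i · r(t_i).
Sum = 7.671875.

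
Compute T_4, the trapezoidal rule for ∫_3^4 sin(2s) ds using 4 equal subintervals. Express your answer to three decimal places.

0.541

Δs = (4 − 3)/4 = 0.25.
f(3) ≈ -0.279, f(3.25) ≈ 0.215, f(3.5) ≈ 0.657, f(3.75) ≈ 0.938, f(4) ≈ 0.989.
T_4 = (Δs/2)·[f(s_0) + 2f(s_1) + 2f(s_2) + 2f(s_3) + f(s_4)].
Sum ≈ 0.541.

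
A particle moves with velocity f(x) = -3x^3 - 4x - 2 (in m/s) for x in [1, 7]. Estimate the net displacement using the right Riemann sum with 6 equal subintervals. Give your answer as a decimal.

Δx = (7 − 1)/6 = 1.
Right endpoints: 2, 3, 4, 5, 6, 7.
f(2) = -34, f(3) = -95, f(4) = -210, f(5) = -397, f(6) = -674, f(7) = -1059.
Sum = Δx · [f(2) + f(3) + f(4) + ...].
Sum = -2469.

-2469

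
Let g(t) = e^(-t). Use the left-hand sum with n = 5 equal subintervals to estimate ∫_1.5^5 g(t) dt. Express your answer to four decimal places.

Δt = (5 − 1.5)/5 = 0.7.
Left endpoints: 1.5, 2.2, 2.9, 3.6, 4.3.
g(1.5) ≈ 0.2231, g(2.2) ≈ 0.1108, g(2.9) ≈ 0.0550, g(3.6) ≈ 0.0273, g(4.3) ≈ 0.0136.
Sum = Δt · [g(1.5) + g(2.2) + g(2.9) + g(3.6) + g(4.3)].
Sum ≈ 0.3009.

0.3009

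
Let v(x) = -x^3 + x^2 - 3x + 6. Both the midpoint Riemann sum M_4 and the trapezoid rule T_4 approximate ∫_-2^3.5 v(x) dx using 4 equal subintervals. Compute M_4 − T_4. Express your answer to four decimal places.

M_4 ≈ 5.150879.
T_4 ≈ 1.901367.
M_4 − T_4 ≈ 3.2495.

3.2495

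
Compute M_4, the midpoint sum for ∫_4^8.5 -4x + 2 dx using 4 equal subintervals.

Δx = (8.5 − 4)/4 = 1.125.
Midpoints: 4.5625, 5.6875, 6.8125, 7.9375.
f(4.5625) = -16.25, f(5.6875) = -20.75, f(6.8125) = -25.25, f(7.9375) = -29.75.
Sum = Δx · [f(4.5625) + f(5.6875) + f(6.8125) + f(7.9375)].
Sum = -103.5.

-103.5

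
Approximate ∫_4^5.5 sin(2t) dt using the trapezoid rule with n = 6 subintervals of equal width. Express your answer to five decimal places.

Δt = (5.5 − 4)/6 = 0.25.
f(4) ≈ 0.98936, f(4.25) ≈ 0.79849, f(4.5) ≈ 0.41212, f(4.75) ≈ -0.07515, f(5) ≈ -0.54402, f(5.25) ≈ -0.87970, f(5.5) ≈ -0.99999.
T_6 = (Δt/2)·[f(t_0) + 2f(t_1) + ... + 2f(t_{5}) + f(t_6)].
Sum ≈ -0.07339.

-0.07339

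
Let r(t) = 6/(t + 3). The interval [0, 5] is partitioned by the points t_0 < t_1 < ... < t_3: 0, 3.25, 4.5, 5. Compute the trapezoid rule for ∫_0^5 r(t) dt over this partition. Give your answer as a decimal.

6.2975

Subinterval widths: 3.25, 1.25, 0.5.
r(0) = 2, r(3.25) = 0.96, r(4.5) = 0.8, r(5) = 0.75.
On each subinterval the trapezoid contributes (Δt_i/2)·[r(t_{i-1}) + r(t_i)].
Sum = 6.2975.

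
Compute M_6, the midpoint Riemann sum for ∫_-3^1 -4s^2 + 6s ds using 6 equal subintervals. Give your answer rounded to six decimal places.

-60.740741

Δs = (1 − (-3))/6 = 2/3.
Midpoints: -8/3, -2, -4/3, -2/3, 0, 2/3.
f(-8/3) = -400/9, f(-2) = -28, f(-4/3) = -136/9, f(-2/3) = -52/9, f(0) = 0, f(2/3) = 20/9.
Sum = Δs · [f(-8/3) + f(-2) + f(-4/3) + ...].
Sum ≈ -60.740741.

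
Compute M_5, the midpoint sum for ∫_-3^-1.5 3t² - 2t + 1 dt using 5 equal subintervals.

31.84125

Δt = (-1.5 − (-3))/5 = 0.3.
Midpoints: -2.85, -2.55, -2.25, -1.95, -1.65.
f(-2.85) = 31.0675, f(-2.55) = 25.6075, f(-2.25) = 20.6875, f(-1.95) = 16.3075, f(-1.65) = 12.4675.
Sum = Δt · [f(-2.85) + f(-2.55) + f(-2.25) + f(-1.95) + f(-1.65)].
Sum = 31.84125.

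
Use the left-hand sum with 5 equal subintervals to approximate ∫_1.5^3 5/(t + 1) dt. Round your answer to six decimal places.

Δt = (3 − 1.5)/5 = 0.3.
Left endpoints: 1.5, 1.8, 2.1, 2.4, 2.7.
f(1.5) = 2, f(1.8) = 25/14, f(2.1) = 50/31, f(2.4) = 25/17, f(2.7) = 50/37.
Sum = Δt · [f(1.5) + f(1.8) + f(2.1) + f(2.4) + f(2.7)].
Sum ≈ 2.466167.

2.466167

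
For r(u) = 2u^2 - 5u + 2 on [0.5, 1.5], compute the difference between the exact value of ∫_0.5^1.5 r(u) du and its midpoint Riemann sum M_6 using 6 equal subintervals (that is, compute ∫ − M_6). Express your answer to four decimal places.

Exact integral: ∫_0.5^1.5 r(u) du ≈ -0.833333.
M_6 ≈ -0.837963.
Error ≈ -0.833333 − (-0.837963) ≈ 0.0046.

0.0046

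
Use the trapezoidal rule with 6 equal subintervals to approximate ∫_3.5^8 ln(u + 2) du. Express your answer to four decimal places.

9.1459

Δu = (8 − 3.5)/6 = 0.75.
f(3.5) ≈ 1.7047, f(4.25) ≈ 1.8326, f(5) ≈ 1.9459, f(5.75) ≈ 2.0477, f(6.5) ≈ 2.1401, f(7.25) ≈ 2.2246, f(8) ≈ 2.3026.
T_6 = (Δu/2)·[f(u_0) + 2f(u_1) + ... + 2f(u_{5}) + f(u_6)].
Sum ≈ 9.1459.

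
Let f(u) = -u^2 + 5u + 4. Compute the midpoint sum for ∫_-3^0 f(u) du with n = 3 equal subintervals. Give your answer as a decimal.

Δu = (0 − (-3))/3 = 1.
Midpoints: -2.5, -1.5, -0.5.
f(-2.5) = -14.75, f(-1.5) = -5.75, f(-0.5) = 1.25.
Sum = Δu · [f(-2.5) + f(-1.5) + f(-0.5)].
Sum = -19.25.

-19.25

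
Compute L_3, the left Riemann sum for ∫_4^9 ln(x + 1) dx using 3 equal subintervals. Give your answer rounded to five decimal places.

9.37804

Δx = (9 − 4)/3 = 5/3.
Left endpoints: 4, 17/3, 22/3.
f(4) ≈ 1.60944, f(17/3) ≈ 1.89712, f(22/3) ≈ 2.12026.
Sum = Δx · [f(4) + f(17/3) + f(22/3)].
Sum ≈ 9.37804.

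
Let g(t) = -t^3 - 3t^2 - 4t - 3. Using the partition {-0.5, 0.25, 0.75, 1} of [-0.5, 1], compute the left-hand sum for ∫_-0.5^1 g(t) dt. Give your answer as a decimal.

-5.34765625

Subinterval widths: 0.75, 0.5, 0.25.
Left endpoints: -0.5, 0.25, 0.75.
g(-0.5) = -1.625, g(0.25) = -4.203125, g(0.75) = -8.109375.
Sum = Σ Δt_i · g(t_i).
Sum = -5.34765625.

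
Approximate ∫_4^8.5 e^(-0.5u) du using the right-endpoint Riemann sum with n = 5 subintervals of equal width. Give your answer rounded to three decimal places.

Δu = (8.5 − 4)/5 = 0.9.
Right endpoints: 4.9, 5.8, 6.7, 7.6, 8.5.
f(4.9) ≈ 0.086, f(5.8) ≈ 0.055, f(6.7) ≈ 0.035, f(7.6) ≈ 0.022, f(8.5) ≈ 0.014.
Sum = Δu · [f(4.9) + f(5.8) + f(6.7) + f(7.6) + f(8.5)].
Sum ≈ 0.192.

0.192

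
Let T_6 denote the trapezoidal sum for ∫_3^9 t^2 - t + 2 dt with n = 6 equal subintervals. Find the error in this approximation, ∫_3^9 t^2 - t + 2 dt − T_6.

-1

Exact integral: ∫_3^9 f(t) dt = 210.
T_6 = 211.
Error = 210 − 211 = -1.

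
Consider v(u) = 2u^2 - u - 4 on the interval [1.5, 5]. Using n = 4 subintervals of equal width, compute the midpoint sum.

Δu = (5 − 1.5)/4 = 0.875.
Midpoints: 1.9375, 2.8125, 3.6875, 4.5625.
v(1.9375) = 1.5703125, v(2.8125) = 9.0078125, v(3.6875) = 19.5078125, v(4.5625) = 33.0703125.
Sum = Δu · [v(1.9375) + v(2.8125) + v(3.6875) + v(4.5625)].
Sum = 55.26171875.

55.26171875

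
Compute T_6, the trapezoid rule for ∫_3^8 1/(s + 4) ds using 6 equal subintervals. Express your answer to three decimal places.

0.540

Δs = (8 − 3)/6 = 5/6.
f(3) = 1/7, f(23/6) = 6/47, f(14/3) = 3/26, f(5.5) = 2/19, f(19/3) = 3/31, f(43/6) = 6/67, f(8) = 1/12.
T_6 = (Δs/2)·[f(s_0) + 2f(s_1) + ... + 2f(s_{5}) + f(s_6)].
Sum ≈ 0.540.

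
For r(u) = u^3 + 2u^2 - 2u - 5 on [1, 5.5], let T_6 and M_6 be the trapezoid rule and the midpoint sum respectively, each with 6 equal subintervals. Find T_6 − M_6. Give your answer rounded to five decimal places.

7.43555

T_6 = 291.97265625.
M_6 ≈ 284.5371094.
T_6 − M_6 ≈ 7.43555.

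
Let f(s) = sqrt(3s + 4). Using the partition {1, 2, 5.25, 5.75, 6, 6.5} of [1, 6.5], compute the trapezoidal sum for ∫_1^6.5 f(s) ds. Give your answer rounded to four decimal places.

21.0749

Subinterval widths: 1, 3.25, 0.5, 0.25, 0.5.
f(1) ≈ 2.6458, f(2) ≈ 3.1623, f(5.25) ≈ 4.4441, f(5.75) ≈ 4.6098, f(6) ≈ 4.6904, f(6.5) ≈ 4.8477.
On each subinterval the trapezoid contributes (Δs_i/2)·[f(s_{i-1}) + f(s_i)].
Sum ≈ 21.0749.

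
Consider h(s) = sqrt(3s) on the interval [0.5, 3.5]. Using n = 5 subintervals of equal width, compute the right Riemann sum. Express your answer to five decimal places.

7.73498

Δs = (3.5 − 0.5)/5 = 0.6.
Right endpoints: 1.1, 1.7, 2.3, 2.9, 3.5.
h(1.1) ≈ 1.81659, h(1.7) ≈ 2.25832, h(2.3) ≈ 2.62679, h(2.9) ≈ 2.94958, h(3.5) ≈ 3.24037.
Sum = Δs · [h(1.1) + h(1.7) + h(2.3) + h(2.9) + h(3.5)].
Sum ≈ 7.73498.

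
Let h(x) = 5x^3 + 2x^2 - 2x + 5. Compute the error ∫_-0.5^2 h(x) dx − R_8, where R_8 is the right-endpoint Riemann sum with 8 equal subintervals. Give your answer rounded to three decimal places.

-7.277

Exact integral: ∫_-0.5^2 h(x) dx ≈ 34.08854.
R_8 ≈ 41.36597.
Error ≈ 34.08854 − 41.36597 ≈ -7.277.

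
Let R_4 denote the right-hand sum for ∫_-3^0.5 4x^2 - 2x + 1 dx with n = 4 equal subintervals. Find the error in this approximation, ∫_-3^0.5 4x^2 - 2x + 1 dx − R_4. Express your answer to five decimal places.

16.58854

Exact integral: ∫_-3^0.5 f(x) dx ≈ 48.4166667.
R_4 = 31.828125.
Error ≈ 48.4166667 − 31.828125 ≈ 16.58854.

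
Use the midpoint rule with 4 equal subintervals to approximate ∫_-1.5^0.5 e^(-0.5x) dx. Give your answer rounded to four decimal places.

2.6694

Δx = (0.5 − (-1.5))/4 = 0.5.
Midpoints: -1.25, -0.75, -0.25, 0.25.
f(-1.25) ≈ 1.8682, f(-0.75) ≈ 1.4550, f(-0.25) ≈ 1.1331, f(0.25) ≈ 0.8825.
Sum = Δx · [f(-1.25) + f(-0.75) + f(-0.25) + f(0.25)].
Sum ≈ 2.6694.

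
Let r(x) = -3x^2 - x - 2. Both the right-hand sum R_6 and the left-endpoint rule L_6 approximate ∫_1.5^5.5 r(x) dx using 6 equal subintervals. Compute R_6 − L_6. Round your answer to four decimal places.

-58.6667

R_6 ≈ -215.222222.
L_6 ≈ -156.555556.
R_6 − L_6 ≈ -58.6667.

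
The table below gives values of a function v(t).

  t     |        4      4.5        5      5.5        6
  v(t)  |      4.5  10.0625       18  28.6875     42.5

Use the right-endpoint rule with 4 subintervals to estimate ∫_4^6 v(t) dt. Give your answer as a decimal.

49.625

Δt = 0.5.
Sum = 0.5·[10.0625 + 18 + 28.6875 + 42.5] = 49.625.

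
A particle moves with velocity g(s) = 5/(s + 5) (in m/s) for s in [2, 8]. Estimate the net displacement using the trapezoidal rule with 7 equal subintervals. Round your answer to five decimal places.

Δs = (8 − 2)/7 = 6/7.
g(2) = 5/7, g(20/7) = 7/11, g(26/7) = 35/61, g(32/7) = 35/67, g(38/7) = 35/73, g(44/7) = 35/79, g(50/7) = 7/17, g(8) = 5/13.
T_7 = (Δs/2)·[g(s_0) + 2g(s_1) + ... + 2g(s_{6}) + g(s_7)].
Sum ≈ 3.09962.

3.09962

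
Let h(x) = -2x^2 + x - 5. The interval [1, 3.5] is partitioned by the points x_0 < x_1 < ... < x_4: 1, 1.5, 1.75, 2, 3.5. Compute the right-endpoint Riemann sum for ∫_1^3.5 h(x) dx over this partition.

Subinterval widths: 0.5, 0.25, 0.25, 1.5.
Right endpoints: 1.5, 1.75, 2, 3.5.
h(1.5) = -8, h(1.75) = -9.375, h(2) = -11, h(3.5) = -26.
Sum = Σ Δx_i · h(x_i).
Sum = -48.09375.

-48.09375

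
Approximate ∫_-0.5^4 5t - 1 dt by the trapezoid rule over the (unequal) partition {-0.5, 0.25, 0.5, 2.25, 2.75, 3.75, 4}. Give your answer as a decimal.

34.875

Subinterval widths: 0.75, 0.25, 1.75, 0.5, 1, 0.25.
f(-0.5) = -3.5, f(0.25) = 0.25, f(0.5) = 1.5, f(2.25) = 10.25, f(2.75) = 12.75, f(3.75) = 17.75, f(4) = 19.
On each subinterval the trapezoid contributes (Δt_i/2)·[f(t_{i-1}) + f(t_i)].
Sum = 34.875.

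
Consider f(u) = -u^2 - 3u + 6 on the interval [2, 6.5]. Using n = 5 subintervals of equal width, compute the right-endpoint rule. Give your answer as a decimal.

Δu = (6.5 − 2)/5 = 0.9.
Right endpoints: 2.9, 3.8, 4.7, 5.6, 6.5.
f(2.9) = -11.11, f(3.8) = -19.84, f(4.7) = -30.19, f(5.6) = -42.16, f(6.5) = -55.75.
Sum = Δu · [f(2.9) + f(3.8) + f(4.7) + f(5.6) + f(6.5)].
Sum = -143.145.

-143.145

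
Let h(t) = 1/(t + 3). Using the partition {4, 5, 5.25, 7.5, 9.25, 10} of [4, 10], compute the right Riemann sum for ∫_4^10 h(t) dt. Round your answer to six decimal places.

0.570138

Subinterval widths: 1, 0.25, 2.25, 1.75, 0.75.
Right endpoints: 5, 5.25, 7.5, 9.25, 10.
h(5) = 0.125, h(5.25) = 4/33, h(7.5) = 2/21, h(9.25) = 4/49, h(10) = 1/13.
Sum = Σ Δt_i · h(t_i).
Sum ≈ 0.570138.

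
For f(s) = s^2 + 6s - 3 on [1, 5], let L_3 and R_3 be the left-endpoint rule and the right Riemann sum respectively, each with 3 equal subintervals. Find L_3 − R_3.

-64

L_3 ≈ 70.518519.
R_3 ≈ 134.518519.
L_3 − R_3 = -64.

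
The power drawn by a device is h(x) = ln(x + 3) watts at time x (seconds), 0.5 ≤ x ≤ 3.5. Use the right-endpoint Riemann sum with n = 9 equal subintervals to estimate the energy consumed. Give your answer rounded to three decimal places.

4.884

Δx = (3.5 − 0.5)/9 = 1/3.
Right endpoints: 5/6, 7/6, 1.5, 11/6, 13/6, 2.5, 17/6, 19/6, 3.5.
h(5/6) ≈ 1.344, h(7/6) ≈ 1.427, h(1.5) ≈ 1.504, h(11/6) ≈ 1.576, h(13/6) ≈ 1.642, h(2.5) ≈ 1.705, h(17/6) ≈ 1.764, h(19/6) ≈ 1.819, h(3.5) ≈ 1.872.
Sum = Δx · [h(5/6) + h(7/6) + h(1.5) + ...].
Sum ≈ 4.884.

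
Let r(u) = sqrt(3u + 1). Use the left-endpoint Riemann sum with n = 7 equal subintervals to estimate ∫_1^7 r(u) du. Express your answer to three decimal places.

Δu = (7 − 1)/7 = 6/7.
Left endpoints: 1, 13/7, 19/7, 25/7, 31/7, 37/7, 43/7.
r(1) ≈ 2.000, r(13/7) ≈ 2.563, r(19/7) ≈ 3.024, r(25/7) ≈ 3.423, r(31/7) ≈ 3.780, r(37/7) ≈ 4.106, r(43/7) ≈ 4.408.
Sum = Δu · [r(1) + r(13/7) + r(19/7) + ...].
Sum ≈ 19.974.

19.974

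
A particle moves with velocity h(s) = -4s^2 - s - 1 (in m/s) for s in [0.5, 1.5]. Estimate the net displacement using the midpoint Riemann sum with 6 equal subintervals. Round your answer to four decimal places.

Δs = (1.5 − 0.5)/6 = 1/6.
Midpoints: 7/12, 0.75, 11/12, 13/12, 1.25, 17/12.
h(7/12) = -53/18, h(0.75) = -4, h(11/12) = -95/18, h(13/12) = -61/9, h(1.25) = -8.5, h(17/12) = -94/9.
Sum = Δs · [h(7/12) + h(0.75) + h(11/12) + ...].
Sum ≈ -6.3241.

-6.3241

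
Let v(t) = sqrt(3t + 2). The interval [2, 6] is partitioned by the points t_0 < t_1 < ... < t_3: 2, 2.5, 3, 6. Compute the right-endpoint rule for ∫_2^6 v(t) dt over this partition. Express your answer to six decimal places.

Subinterval widths: 0.5, 0.5, 3.
Right endpoints: 2.5, 3, 6.
v(2.5) ≈ 3.082207, v(3) ≈ 3.316625, v(6) ≈ 4.472136.
Sum = Σ Δt_i · v(t_i).
Sum ≈ 16.615824.

16.615824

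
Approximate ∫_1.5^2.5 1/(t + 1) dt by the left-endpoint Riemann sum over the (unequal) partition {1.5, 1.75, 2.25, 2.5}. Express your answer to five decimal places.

Subinterval widths: 0.25, 0.5, 0.25.
Left endpoints: 1.5, 1.75, 2.25.
f(1.5) = 0.4, f(1.75) = 4/11, f(2.25) = 4/13.
Sum = Σ Δt_i · f(t_i).
Sum ≈ 0.35874.

0.35874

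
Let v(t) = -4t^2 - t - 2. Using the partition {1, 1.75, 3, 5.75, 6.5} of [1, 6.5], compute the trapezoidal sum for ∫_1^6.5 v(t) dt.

Subinterval widths: 0.75, 1.25, 2.75, 0.75.
v(1) = -7, v(1.75) = -16, v(3) = -41, v(5.75) = -140, v(6.5) = -177.5.
On each subinterval the trapezoid contributes (Δt_i/2)·[v(t_{i-1}) + v(t_i)].
Sum = -412.1875.

-412.1875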